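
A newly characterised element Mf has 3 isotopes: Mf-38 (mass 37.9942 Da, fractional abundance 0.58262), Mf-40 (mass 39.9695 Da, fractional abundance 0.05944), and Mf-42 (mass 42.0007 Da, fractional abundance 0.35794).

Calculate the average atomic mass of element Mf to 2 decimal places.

Weight each isotope mass by its fractional abundance: 0.58262 × 37.9942 + 0.05944 × 39.9695 + 0.35794 × 42.0007
= 22.13618 + 2.37579 + 15.03373 = 39.54570 Da

39.55 Da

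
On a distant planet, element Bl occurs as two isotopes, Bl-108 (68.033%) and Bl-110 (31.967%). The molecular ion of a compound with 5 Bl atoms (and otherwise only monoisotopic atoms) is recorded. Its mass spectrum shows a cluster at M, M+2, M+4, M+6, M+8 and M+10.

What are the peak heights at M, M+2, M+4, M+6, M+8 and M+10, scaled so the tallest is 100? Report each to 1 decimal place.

The 5 Bl atoms are independent, so intensities follow the terms of (0.68033 + 0.31967)^5.
P(M) = 0.68033^5 = 0.145746
P(M+2) = 5 × 0.68033^4 × 0.31967^1 = 0.342413
P(M+4) = 10 × 0.68033^3 × 0.31967^2 = 0.321783
P(M+6) = 10 × 0.68033^2 × 0.31967^3 = 0.151198
P(M+8) = 5 × 0.68033^1 × 0.31967^4 = 0.035522
P(M+10) = 0.31967^5 = 0.003338
The M+2 peak is largest (0.342413); scaling to 100 gives 42.6 : 100.0 : 94.0 : 44.2 : 10.4 : 1.0.

42.6 : 100.0 : 94.0 : 44.2 : 10.4 : 1.0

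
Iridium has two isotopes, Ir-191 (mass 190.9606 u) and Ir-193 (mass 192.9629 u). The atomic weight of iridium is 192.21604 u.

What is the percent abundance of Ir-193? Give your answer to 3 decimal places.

Writing the weighted mean with unknown fraction x of Ir-191:
190.9606·x + 192.9629·(1 − x) = 192.21604
(190.9606 − 192.9629)·x = 192.21604 − 192.9629
x = -0.74686 / -2.0023 = 0.37300 → 37.300% Ir-191, 62.700% Ir-193.

62.700%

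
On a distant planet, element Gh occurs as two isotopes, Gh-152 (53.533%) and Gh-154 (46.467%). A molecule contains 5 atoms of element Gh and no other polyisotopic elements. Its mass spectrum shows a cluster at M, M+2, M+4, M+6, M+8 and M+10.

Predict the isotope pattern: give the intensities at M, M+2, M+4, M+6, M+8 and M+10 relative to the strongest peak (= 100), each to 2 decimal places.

Each Gh atom is independently Gh-152 (p = 0.53533) or Gh-154 (q = 0.46467); the cluster is the binomial expansion (p + q)^5.
P(M) = 0.53533^5 = 0.043965
P(M+2) = 5 × 0.53533^4 × 0.46467^1 = 0.190810
P(M+4) = 10 × 0.53533^3 × 0.46467^2 = 0.331249
P(M+6) = 10 × 0.53533^2 × 0.46467^3 = 0.287526
P(M+8) = 5 × 0.53533^1 × 0.46467^4 = 0.124787
P(M+10) = 0.46467^5 = 0.021663
The M+4 peak is largest (0.331249); scaling to 100 gives 13.27 : 57.60 : 100.00 : 86.80 : 37.67 : 6.54.

13.27 : 57.60 : 100.00 : 86.80 : 37.67 : 6.54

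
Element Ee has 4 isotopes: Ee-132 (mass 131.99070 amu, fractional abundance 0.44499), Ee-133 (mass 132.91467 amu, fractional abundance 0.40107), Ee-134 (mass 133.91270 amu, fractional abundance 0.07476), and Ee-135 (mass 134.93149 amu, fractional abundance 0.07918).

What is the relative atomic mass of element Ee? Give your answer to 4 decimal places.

132.7378 amu

Ar = Σ fᵢ·mᵢ = 0.44499 × 131.99070 + 0.40107 × 132.91467 + 0.07476 × 133.91270 + 0.07918 × 134.93149
= 58.734542 + 53.308087 + 10.011313 + 10.683875 = 132.737817 amu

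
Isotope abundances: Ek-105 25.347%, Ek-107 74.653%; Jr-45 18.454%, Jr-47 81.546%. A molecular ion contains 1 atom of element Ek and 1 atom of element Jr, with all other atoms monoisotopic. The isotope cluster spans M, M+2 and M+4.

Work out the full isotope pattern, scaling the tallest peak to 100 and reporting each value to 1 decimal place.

7.7 : 56.6 : 100.0

Element Ek pattern (n=1): 0.25347 : 0.74653
Element Jr pattern (n=1): 0.18454 : 0.81546
Convolve the two distributions (both contribute in 2-u steps):
  M: 0.25347×0.18454 = 0.046775
  M+2: 0.25347×0.81546 + 0.74653×0.18454 = 0.344459
  M+4: 0.74653×0.81546 = 0.608765
Scale to base peak (0.608765) = 100: 7.7 : 56.6 : 100.0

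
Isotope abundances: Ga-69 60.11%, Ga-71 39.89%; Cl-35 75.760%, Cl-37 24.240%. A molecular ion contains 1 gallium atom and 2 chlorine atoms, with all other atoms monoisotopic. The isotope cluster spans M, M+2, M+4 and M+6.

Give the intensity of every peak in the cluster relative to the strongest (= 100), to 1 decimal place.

76.7 : 100.0 : 40.4 : 5.2

Gallium pattern (n=1): 0.6011 : 0.3989
Chlorine pattern (n=2): 0.57395776 : 0.36728448 : 0.05875776
Convolve the two distributions (both contribute in 2-u steps):
  M: 0.6011×0.57395776 = 0.345006
  M+2: 0.6011×0.36728448 + 0.3989×0.57395776 = 0.449726
  M+4: 0.6011×0.05875776 + 0.3989×0.36728448 = 0.181829
  M+6: 0.3989×0.05875776 = 0.023438
Scale to base peak (0.449726) = 100: 76.7 : 100.0 : 40.4 : 5.2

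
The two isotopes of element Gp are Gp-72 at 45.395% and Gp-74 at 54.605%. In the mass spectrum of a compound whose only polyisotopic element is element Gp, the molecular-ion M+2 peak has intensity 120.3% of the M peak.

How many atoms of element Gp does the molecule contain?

The M+2/M ratio from n Gp atoms is n · q/p = n · 0.54605/0.45395.
n = 1.203 × 0.45395/0.54605 = 1.00 ≈ 1

1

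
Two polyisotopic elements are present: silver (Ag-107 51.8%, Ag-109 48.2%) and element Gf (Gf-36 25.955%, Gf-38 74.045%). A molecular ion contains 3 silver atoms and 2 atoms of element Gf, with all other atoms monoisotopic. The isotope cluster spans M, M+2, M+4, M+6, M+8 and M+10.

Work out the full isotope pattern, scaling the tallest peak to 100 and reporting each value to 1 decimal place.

2.6 : 22.2 : 69.5 : 100.0 : 67.1 : 17.1

Silver pattern (n=3): 0.13899183 : 0.3879965 : 0.3610315 : 0.11198017
Element Gf pattern (n=2): 0.0673662 : 0.3843676 : 0.5482662
Convolve the two distributions (both contribute in 2-u steps):
  M: 0.13899183×0.0673662 = 0.009363
  M+2: 0.13899183×0.3843676 + 0.3879965×0.0673662 = 0.079562
  M+4: 0.13899183×0.5482662 + 0.3879965×0.3843676 + 0.3610315×0.0673662 = 0.249659
  M+6: 0.3879965×0.5482662 + 0.3610315×0.3843676 + 0.11198017×0.0673662 = 0.359038
  M+8: 0.3610315×0.5482662 + 0.11198017×0.3843676 = 0.240983
  M+10: 0.11198017×0.5482662 = 0.061395
Scale to base peak (0.359038) = 100: 2.6 : 22.2 : 69.5 : 100.0 : 67.1 : 17.1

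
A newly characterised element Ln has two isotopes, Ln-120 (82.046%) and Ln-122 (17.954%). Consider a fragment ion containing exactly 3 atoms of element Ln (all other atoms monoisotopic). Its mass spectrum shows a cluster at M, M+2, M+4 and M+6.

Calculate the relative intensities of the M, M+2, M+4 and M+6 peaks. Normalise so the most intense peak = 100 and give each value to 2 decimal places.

100.00 : 65.65 : 14.37 : 1.05

Expanding (0.82046 + 0.17954)^3:
P(M) = 0.82046^3 = 0.552296
P(M+2) = 3 × 0.82046^2 × 0.17954^1 = 0.362575
P(M+4) = 3 × 0.82046^1 × 0.17954^2 = 0.079342
P(M+6) = 0.17954^3 = 0.005787
The M peak is largest (0.552296); scaling to 100 gives 100.00 : 65.65 : 14.37 : 1.05.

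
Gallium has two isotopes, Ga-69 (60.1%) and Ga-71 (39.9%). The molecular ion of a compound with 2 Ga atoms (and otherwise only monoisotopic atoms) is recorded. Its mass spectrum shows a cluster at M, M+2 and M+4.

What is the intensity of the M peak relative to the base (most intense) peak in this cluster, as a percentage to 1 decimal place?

75.3%

Binomial terms of (0.601 + 0.399)^2: M 0.3612, M+2 0.4796, M+4 0.1592 → M+2 is the base peak.
P(M+2) = C(2,1) × 0.601^1 × 0.399^1 = 2 × 0.6010 × 0.3990 = 0.479598 (base)
P(M) = C(2,0) × 0.601^2 × 0.399^0 = 1 × 0.361201 × 1.0000 = 0.361201
Relative intensity = 0.361201 / 0.479598 × 100 = 75.3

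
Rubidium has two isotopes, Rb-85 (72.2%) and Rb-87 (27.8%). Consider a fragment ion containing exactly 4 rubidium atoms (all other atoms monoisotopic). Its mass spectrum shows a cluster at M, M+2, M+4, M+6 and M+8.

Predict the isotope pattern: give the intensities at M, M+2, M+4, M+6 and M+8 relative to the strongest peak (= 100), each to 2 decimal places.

64.93 : 100.00 : 57.76 : 14.83 : 1.43

Expanding (0.722 + 0.278)^4:
P(M) = 0.722^4 = 0.271737
P(M+2) = 4 × 0.722^3 × 0.278^1 = 0.418520
P(M+4) = 6 × 0.722^2 × 0.278^2 = 0.241721
P(M+6) = 4 × 0.722^1 × 0.278^3 = 0.062049
P(M+8) = 0.278^4 = 0.005973
The M+2 peak is largest (0.418520); scaling to 100 gives 64.93 : 100.00 : 57.76 : 14.83 : 1.43.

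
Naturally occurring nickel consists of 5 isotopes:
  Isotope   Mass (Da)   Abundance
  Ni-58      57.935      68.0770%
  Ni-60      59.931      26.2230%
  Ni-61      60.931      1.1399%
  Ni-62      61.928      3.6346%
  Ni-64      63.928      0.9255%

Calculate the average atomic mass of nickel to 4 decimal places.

58.6932 Da

Weight each isotope mass by its fractional abundance: 0.680770 × 57.935 + 0.262230 × 59.931 + 0.011399 × 60.931 + 0.036346 × 61.928 + 0.009255 × 63.928
= 39.44041 + 15.71571 + 0.69455 + 2.25084 + 0.59165 = 58.69316 Da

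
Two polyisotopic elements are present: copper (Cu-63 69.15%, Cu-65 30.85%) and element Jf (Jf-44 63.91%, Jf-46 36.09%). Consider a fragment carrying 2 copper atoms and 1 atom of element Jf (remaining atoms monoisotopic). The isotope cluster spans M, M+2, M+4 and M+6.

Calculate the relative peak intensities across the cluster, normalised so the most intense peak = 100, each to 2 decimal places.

68.64 : 100.00 : 48.24 : 7.71

Copper pattern (n=2): 0.47817225 : 0.4266555 : 0.09517225
Element Jf pattern (n=1): 0.6391 : 0.3609
Convolve the two distributions (both contribute in 2-u steps):
  M: 0.47817225×0.6391 = 0.305600
  M+2: 0.47817225×0.3609 + 0.4266555×0.6391 = 0.445248
  M+4: 0.4266555×0.3609 + 0.09517225×0.6391 = 0.214805
  M+6: 0.09517225×0.3609 = 0.034348
Scale to base peak (0.445248) = 100: 68.64 : 100.00 : 48.24 : 7.71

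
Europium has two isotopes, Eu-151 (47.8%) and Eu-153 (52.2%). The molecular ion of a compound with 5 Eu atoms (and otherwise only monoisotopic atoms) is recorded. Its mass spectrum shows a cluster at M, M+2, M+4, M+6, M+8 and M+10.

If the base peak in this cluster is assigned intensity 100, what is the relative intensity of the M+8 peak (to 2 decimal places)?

54.60

Term probabilities: M 0.0250, M+2 0.1363, M+4 0.2976, M+6 0.3250, M+8 0.1775, M+10 0.0388. Base peak = M+6.
P(M+6) = C(5,3) × 0.478^2 × 0.522^3 = 10 × 0.228484 × 0.14223665 = 0.324988 (base)
P(M+8) = C(5,4) × 0.478^1 × 0.522^4 = 5 × 0.4780 × 0.07424753 = 0.177452
Relative intensity = 0.177452 / 0.324988 × 100 = 54.60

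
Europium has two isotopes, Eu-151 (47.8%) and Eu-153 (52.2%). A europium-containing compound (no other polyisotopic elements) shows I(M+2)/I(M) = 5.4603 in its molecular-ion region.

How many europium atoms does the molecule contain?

For n independent Eu atoms, I(M+2)/I(M) = n · (abundance Eu-153) / (abundance Eu-151) = n · 0.522/0.478.
n = 5.4603 × 0.478/0.522 = 5.00 ≈ 5

5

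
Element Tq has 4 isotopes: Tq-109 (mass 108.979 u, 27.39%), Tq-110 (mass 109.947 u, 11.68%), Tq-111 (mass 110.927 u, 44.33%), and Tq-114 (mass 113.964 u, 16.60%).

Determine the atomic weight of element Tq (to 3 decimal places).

Average mass = Σ (abundance × isotope mass) = 0.2739 × 108.979 + 0.1168 × 109.947 + 0.4433 × 110.927 + 0.1660 × 113.964
= 29.8493 + 12.8418 + 49.1739 + 18.9180 = 110.7830 u

110.783 u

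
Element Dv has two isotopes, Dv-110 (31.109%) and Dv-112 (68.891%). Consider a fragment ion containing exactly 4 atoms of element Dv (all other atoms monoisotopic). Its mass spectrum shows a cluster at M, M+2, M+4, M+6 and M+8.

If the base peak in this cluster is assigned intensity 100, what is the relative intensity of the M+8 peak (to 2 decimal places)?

Binomial terms of (0.31109 + 0.68891)^4: M 0.0094, M+2 0.0830, M+4 0.2756, M+6 0.4068, M+8 0.2252 → M+6 is the base peak.
P(M+6) = C(4,3) × 0.31109^1 × 0.68891^3 = 4 × 0.31109 × 0.32695461 = 0.406849 (base)
P(M+8) = C(4,4) × 0.31109^0 × 0.68891^4 = 1 × 1.0000 × 0.2252423 = 0.225242
Relative intensity = 0.225242 / 0.406849 × 100 = 55.36

55.36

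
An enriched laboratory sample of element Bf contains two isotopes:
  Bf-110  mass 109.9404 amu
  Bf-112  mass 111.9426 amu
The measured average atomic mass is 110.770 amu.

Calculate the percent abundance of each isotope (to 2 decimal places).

Bf-110: 58.57%, Bf-112: 41.43%

Writing the weighted mean with unknown fraction x of Bf-110:
109.9404·x + 111.9426·(1 − x) = 110.770
(109.9404 − 111.9426)·x = 110.770 − 111.9426
x = -1.1726 / -2.0022 = 0.58566 → 58.57% Bf-110, 41.43% Bf-112.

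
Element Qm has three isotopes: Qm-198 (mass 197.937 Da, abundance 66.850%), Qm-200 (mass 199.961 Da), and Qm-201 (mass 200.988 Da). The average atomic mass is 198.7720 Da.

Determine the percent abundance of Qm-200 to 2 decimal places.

Let x and y be the fractions of Qm-200 and Qm-201. Then x + y = 1 − 0.66850 = 0.33150 and 199.961x + 200.988y = 198.7720 − 0.66850×197.937 = 66.4511155.
Substituting: 199.961x + 200.988(0.33150 − x) = 66.4511155
(199.961 − 200.988)x = -0.1764065  ⇒  x = 0.17177, y = 0.15973
Qm-200: 17.18%, Qm-201: 15.97%.

17.18%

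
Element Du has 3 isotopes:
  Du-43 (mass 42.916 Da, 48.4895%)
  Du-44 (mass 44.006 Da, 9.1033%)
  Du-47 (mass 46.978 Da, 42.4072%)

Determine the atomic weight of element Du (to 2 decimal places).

Average mass = Σ (abundance × isotope mass) = 0.484895 × 42.916 + 0.091033 × 44.006 + 0.424072 × 46.978
= 20.8098 + 4.0060 + 19.9221 = 44.7379 Da

44.74 Da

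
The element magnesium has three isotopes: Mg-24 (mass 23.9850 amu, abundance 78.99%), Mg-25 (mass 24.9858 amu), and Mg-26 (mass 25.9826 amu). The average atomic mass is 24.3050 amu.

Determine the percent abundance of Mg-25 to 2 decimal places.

10.00%

The remaining 21.01% is split between Mg-25 (fraction x) and Mg-26 (fraction 0.2101 − x).
Substituting: 24.9858x + 25.9826(0.2101 − x) = 5.3592485
(24.9858 − 25.9826)x = -0.09969576  ⇒  x = 0.10002, y = 0.11008
Mg-25: 10.00%, Mg-26: 11.01%.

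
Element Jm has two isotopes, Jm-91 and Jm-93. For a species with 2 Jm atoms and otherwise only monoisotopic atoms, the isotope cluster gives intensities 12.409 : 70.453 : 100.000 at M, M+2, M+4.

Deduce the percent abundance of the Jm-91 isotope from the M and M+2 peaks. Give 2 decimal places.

26.05%

Let p = fractional abundance of Jm-91. I(M+2)/I(M) = [C(2,1)·p^1·(1−p)] / p^2 = 2·(1−p)/p = 70.453/12.409 = 5.6776
(1−p)/p = 5.6776/2 = 2.8388  ⇒  p = 1/(1 + 2.8388) = 0.2605
Jm-91: 26.05%, Jm-93: 73.95%.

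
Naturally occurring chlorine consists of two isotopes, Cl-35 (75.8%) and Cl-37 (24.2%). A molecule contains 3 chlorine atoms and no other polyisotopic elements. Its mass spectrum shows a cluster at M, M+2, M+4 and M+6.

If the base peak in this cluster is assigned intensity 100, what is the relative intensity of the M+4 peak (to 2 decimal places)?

(0.758 + 0.242)^3 gives M 0.4355, M+2 0.4171, M+4 0.1332, M+6 0.0142; the largest is M.
P(M) = C(3,0) × 0.758^3 × 0.242^0 = 1 × 0.43551951 × 1.0000 = 0.435520 (base)
P(M+4) = C(3,2) × 0.758^1 × 0.242^2 = 3 × 0.7580 × 0.058564 = 0.133175
Relative intensity = 0.133175 / 0.435520 × 100 = 30.58

30.58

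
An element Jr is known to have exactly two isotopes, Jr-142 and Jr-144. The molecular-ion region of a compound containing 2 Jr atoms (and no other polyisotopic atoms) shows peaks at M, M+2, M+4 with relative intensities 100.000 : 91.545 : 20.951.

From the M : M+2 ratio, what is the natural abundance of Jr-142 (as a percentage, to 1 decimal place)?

Let p = fractional abundance of Jr-142. I(M+2)/I(M) = [C(2,1)·p^1·(1−p)] / p^2 = 2·(1−p)/p = 91.545/100.000 = 0.9154
(1−p)/p = 0.9154/2 = 0.4577  ⇒  p = 1/(1 + 0.4577) = 0.6860
Jr-142: 68.6%, Jr-144: 31.4%.

68.6%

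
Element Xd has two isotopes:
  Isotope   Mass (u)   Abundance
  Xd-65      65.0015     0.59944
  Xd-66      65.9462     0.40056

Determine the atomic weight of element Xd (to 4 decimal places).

65.3799 u

The abundance-weighted mean is 0.59944 × 65.0015 + 0.40056 × 65.9462
= 38.96450 + 26.41541 = 65.37991 u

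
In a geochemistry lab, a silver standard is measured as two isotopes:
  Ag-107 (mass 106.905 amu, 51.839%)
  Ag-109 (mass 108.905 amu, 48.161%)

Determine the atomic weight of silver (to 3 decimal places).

107.868 amu

The abundance-weighted mean is 0.51839 × 106.905 + 0.48161 × 108.905
= 55.4185 + 52.4497 = 107.8682 amu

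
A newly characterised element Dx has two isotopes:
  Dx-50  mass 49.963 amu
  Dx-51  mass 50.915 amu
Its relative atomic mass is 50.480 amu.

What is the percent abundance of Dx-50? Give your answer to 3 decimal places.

45.693%

Writing the weighted mean with unknown fraction x of Dx-50:
49.963·x + 50.915·(1 − x) = 50.480
(49.963 − 50.915)·x = 50.480 − 50.915
x = -0.435 / -0.952 = 0.45693 → 45.693% Dx-50, 54.307% Dx-51.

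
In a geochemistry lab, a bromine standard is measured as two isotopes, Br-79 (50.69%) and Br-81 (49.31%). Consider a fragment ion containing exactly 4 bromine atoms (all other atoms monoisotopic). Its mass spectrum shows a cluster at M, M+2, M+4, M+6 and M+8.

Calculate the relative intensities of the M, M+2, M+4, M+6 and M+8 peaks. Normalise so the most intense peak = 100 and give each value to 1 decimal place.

Expanding (0.5069 + 0.4931)^4:
P(M) = 0.5069^4 = 0.066022
P(M+2) = 4 × 0.5069^3 × 0.4931^1 = 0.256899
P(M+4) = 6 × 0.5069^2 × 0.4931^2 = 0.374857
P(M+6) = 4 × 0.5069^1 × 0.4931^3 = 0.243101
P(M+8) = 0.4931^4 = 0.059121
The M+4 peak is largest (0.374857); scaling to 100 gives 17.6 : 68.5 : 100.0 : 64.9 : 15.8.

17.6 : 68.5 : 100.0 : 64.9 : 15.8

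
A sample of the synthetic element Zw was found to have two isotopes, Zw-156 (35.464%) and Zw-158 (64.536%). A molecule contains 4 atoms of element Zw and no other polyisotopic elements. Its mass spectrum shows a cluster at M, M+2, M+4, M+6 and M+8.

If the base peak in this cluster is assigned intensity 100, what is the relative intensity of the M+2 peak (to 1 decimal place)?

Binomial terms of (0.35464 + 0.64536)^4: M 0.0158, M+2 0.1151, M+4 0.3143, M+6 0.3813, M+8 0.1735 → M+6 is the base peak.
P(M+6) = C(4,3) × 0.35464^1 × 0.64536^3 = 4 × 0.35464 × 0.26878568 = 0.381289 (base)
P(M+2) = C(4,1) × 0.35464^3 × 0.64536^1 = 4 × 0.04460291 × 0.64536 = 0.115140
Relative intensity = 0.115140 / 0.381289 × 100 = 30.2

30.2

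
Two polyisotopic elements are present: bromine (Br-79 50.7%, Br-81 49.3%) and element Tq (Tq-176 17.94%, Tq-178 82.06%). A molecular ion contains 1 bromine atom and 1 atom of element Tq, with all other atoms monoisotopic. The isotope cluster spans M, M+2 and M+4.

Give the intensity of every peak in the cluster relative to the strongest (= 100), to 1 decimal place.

Bromine pattern (n=1): 0.5070 : 0.4930
Element Tq pattern (n=1): 0.1794 : 0.8206
Convolve the two distributions (both contribute in 2-u steps):
  M: 0.5070×0.1794 = 0.090956
  M+2: 0.5070×0.8206 + 0.4930×0.1794 = 0.504488
  M+4: 0.4930×0.8206 = 0.404556
Scale to base peak (0.504488) = 100: 18.0 : 100.0 : 80.2

18.0 : 100.0 : 80.2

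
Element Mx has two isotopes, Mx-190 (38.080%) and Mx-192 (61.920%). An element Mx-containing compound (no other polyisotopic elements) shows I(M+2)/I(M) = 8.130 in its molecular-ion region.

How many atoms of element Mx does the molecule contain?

5

The M+2/M ratio from n Mx atoms is n · q/p = n · 0.61920/0.38080.
n = 8.130 × 0.38080/0.61920 = 5.00 ≈ 5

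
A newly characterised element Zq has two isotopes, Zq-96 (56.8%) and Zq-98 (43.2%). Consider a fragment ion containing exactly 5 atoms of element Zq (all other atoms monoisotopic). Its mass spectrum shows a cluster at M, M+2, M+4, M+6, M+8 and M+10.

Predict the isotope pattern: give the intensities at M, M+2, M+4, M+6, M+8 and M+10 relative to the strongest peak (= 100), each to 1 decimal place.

17.3 : 65.7 : 100.0 : 76.1 : 28.9 : 4.4

Each Zq atom is independently Zq-96 (p = 0.568) or Zq-98 (q = 0.432); the cluster is the binomial expansion (p + q)^5.
P(M) = 0.568^5 = 0.059121
P(M+2) = 5 × 0.568^4 × 0.432^1 = 0.224826
P(M+4) = 10 × 0.568^3 × 0.432^2 = 0.341989
P(M+6) = 10 × 0.568^2 × 0.432^3 = 0.260105
P(M+8) = 5 × 0.568^1 × 0.432^4 = 0.098913
P(M+10) = 0.432^5 = 0.015046
The M+4 peak is largest (0.341989); scaling to 100 gives 17.3 : 65.7 : 100.0 : 76.1 : 28.9 : 4.4.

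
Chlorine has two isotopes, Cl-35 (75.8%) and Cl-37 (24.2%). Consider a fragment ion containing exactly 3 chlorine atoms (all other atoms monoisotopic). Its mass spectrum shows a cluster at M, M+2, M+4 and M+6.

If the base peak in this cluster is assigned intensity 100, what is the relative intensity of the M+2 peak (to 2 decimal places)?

Term probabilities: M 0.4355, M+2 0.4171, M+4 0.1332, M+6 0.0142. Base peak = M.
P(M) = C(3,0) × 0.758^3 × 0.242^0 = 1 × 0.43551951 × 1.0000 = 0.435520 (base)
P(M+2) = C(3,1) × 0.758^2 × 0.242^1 = 3 × 0.574564 × 0.2420 = 0.417133
Relative intensity = 0.417133 / 0.435520 × 100 = 95.78

95.78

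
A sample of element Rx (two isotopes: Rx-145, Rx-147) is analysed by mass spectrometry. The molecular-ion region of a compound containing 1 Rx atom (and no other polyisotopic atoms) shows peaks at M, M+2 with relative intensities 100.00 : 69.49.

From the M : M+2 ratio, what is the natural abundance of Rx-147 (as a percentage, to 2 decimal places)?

41.00%

If p is the fraction of Rx that is Rx-145, then I(M+2)/I(M) = [C(1,1)·p^0·(1−p)] / p^1 = 1·(1−p)/p = 69.49/100.00 = 0.6949
(1−p)/p = 0.6949/1 = 0.6949  ⇒  p = 1/(1 + 0.6949) = 0.5900
Rx-145: 59.00%, Rx-147: 41.00%.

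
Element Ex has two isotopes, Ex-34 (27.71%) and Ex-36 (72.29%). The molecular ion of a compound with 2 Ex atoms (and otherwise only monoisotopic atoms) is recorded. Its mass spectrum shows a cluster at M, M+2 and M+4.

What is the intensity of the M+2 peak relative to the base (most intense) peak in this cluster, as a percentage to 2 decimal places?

76.66%

Binomial terms of (0.2771 + 0.7229)^2: M 0.0768, M+2 0.4006, M+4 0.5226 → M+4 is the base peak.
P(M+4) = C(2,2) × 0.2771^0 × 0.7229^2 = 1 × 1.0000 × 0.52258441 = 0.522584 (base)
P(M+2) = C(2,1) × 0.2771^1 × 0.7229^1 = 2 × 0.2771 × 0.7229 = 0.400631
Relative intensity = 0.400631 / 0.522584 × 100 = 76.66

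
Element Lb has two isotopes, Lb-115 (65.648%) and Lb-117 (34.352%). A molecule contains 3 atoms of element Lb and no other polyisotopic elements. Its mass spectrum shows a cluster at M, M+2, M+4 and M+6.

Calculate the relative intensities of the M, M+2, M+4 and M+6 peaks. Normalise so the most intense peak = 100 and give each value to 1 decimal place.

Each Lb atom is independently Lb-115 (p = 0.65648) or Lb-117 (q = 0.34352); the cluster is the binomial expansion (p + q)^3.
P(M) = 0.65648^3 = 0.282921
P(M+2) = 3 × 0.65648^2 × 0.34352^1 = 0.444136
P(M+4) = 3 × 0.65648^1 × 0.34352^2 = 0.232406
P(M+6) = 0.34352^3 = 0.040537
The M+2 peak is largest (0.444136); scaling to 100 gives 63.7 : 100.0 : 52.3 : 9.1.

63.7 : 100.0 : 52.3 : 9.1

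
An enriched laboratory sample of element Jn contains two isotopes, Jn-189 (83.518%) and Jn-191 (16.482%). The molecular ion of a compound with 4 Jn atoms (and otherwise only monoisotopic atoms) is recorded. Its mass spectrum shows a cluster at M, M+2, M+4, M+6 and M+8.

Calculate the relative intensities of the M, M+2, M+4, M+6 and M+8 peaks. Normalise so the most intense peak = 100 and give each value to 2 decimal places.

100.00 : 78.94 : 23.37 : 3.07 : 0.15

Each Jn atom is independently Jn-189 (p = 0.83518) or Jn-191 (q = 0.16482); the cluster is the binomial expansion (p + q)^4.
P(M) = 0.83518^4 = 0.486542
P(M+2) = 4 × 0.83518^3 × 0.16482^1 = 0.384070
P(M+4) = 6 × 0.83518^2 × 0.16482^2 = 0.113692
P(M+6) = 4 × 0.83518^1 × 0.16482^3 = 0.014958
P(M+8) = 0.16482^4 = 0.000738
The M peak is largest (0.486542); scaling to 100 gives 100.00 : 78.94 : 23.37 : 3.07 : 0.15.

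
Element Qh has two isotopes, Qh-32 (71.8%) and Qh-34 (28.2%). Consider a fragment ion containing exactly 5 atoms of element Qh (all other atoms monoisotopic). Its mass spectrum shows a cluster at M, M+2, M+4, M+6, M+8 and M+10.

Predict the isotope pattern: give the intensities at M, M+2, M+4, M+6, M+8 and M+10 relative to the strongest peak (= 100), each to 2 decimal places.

50.92 : 100.00 : 78.55 : 30.85 : 6.06 : 0.48

Each Qh atom is independently Qh-32 (p = 0.718) or Qh-34 (q = 0.282); the cluster is the binomial expansion (p + q)^5.
P(M) = 0.718^5 = 0.190819
P(M+2) = 5 × 0.718^4 × 0.282^1 = 0.374729
P(M+4) = 10 × 0.718^3 × 0.282^2 = 0.294355
P(M+6) = 10 × 0.718^2 × 0.282^3 = 0.115610
P(M+8) = 5 × 0.718^1 × 0.282^4 = 0.022703
P(M+10) = 0.282^5 = 0.001783
The M+2 peak is largest (0.374729); scaling to 100 gives 50.92 : 100.00 : 78.55 : 30.85 : 6.06 : 0.48.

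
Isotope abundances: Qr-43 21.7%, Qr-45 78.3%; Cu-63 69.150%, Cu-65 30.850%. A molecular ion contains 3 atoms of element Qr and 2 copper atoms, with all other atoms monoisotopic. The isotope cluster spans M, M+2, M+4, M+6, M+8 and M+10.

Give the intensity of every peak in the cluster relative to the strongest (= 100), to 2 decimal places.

Element Qr pattern (n=3): 0.01021831 : 0.11061206 : 0.39912094 : 0.48004869
Copper pattern (n=2): 0.47817225 : 0.4266555 : 0.09517225
Convolve the two distributions (both contribute in 2-u steps):
  M: 0.01021831×0.47817225 = 0.004886
  M+2: 0.01021831×0.4266555 + 0.11061206×0.47817225 = 0.057251
  M+4: 0.01021831×0.09517225 + 0.11061206×0.4266555 + 0.39912094×0.47817225 = 0.239014
  M+6: 0.11061206×0.09517225 + 0.39912094×0.4266555 + 0.48004869×0.47817225 = 0.410360
  M+8: 0.39912094×0.09517225 + 0.48004869×0.4266555 = 0.242801
  M+10: 0.48004869×0.09517225 = 0.045687
Scale to base peak (0.410360) = 100: 1.19 : 13.95 : 58.24 : 100.00 : 59.17 : 11.13

1.19 : 13.95 : 58.24 : 100.00 : 59.17 : 11.13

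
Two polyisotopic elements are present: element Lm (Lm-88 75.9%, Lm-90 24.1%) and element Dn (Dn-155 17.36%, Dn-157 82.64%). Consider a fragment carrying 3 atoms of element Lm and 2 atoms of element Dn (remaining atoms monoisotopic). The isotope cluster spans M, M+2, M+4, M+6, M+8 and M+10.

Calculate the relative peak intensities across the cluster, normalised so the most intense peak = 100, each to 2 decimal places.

Element Lm pattern (n=3): 0.43724548 : 0.41650656 : 0.13225044 : 0.01399752
Element Dn pattern (n=2): 0.03013696 : 0.28692608 : 0.68293696
Convolve the two distributions (both contribute in 2-u steps):
  M: 0.43724548×0.03013696 = 0.013177
  M+2: 0.43724548×0.28692608 + 0.41650656×0.03013696 = 0.138009
  M+4: 0.43724548×0.68293696 + 0.41650656×0.28692608 + 0.13225044×0.03013696 = 0.422103
  M+6: 0.41650656×0.68293696 + 0.13225044×0.28692608 + 0.01399752×0.03013696 = 0.322816
  M+8: 0.13225044×0.68293696 + 0.01399752×0.28692608 = 0.094335
  M+10: 0.01399752×0.68293696 = 0.009559
Scale to base peak (0.422103) = 100: 3.12 : 32.70 : 100.00 : 76.48 : 22.35 : 2.26

3.12 : 32.70 : 100.00 : 76.48 : 22.35 : 2.26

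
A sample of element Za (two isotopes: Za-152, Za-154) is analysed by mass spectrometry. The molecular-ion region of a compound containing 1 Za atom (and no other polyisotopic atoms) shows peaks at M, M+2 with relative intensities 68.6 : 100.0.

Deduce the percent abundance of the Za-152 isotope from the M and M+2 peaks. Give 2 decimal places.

40.69%

Write p for the Za-152 fraction. I(M+2)/I(M) = [C(1,1)·p^0·(1−p)] / p^1 = 1·(1−p)/p = 100.0/68.6 = 1.4577
(1−p)/p = 1.4577/1 = 1.4577  ⇒  p = 1/(1 + 1.4577) = 0.4069
Za-152: 40.69%, Za-154: 59.31%.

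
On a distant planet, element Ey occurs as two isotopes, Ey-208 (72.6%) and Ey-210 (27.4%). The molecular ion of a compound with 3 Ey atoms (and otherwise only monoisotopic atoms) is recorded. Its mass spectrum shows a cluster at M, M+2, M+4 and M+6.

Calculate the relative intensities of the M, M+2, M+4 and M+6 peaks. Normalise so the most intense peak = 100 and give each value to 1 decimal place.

Expanding (0.726 + 0.274)^3:
P(M) = 0.726^3 = 0.382657
P(M+2) = 3 × 0.726^2 × 0.274^1 = 0.433256
P(M+4) = 3 × 0.726^1 × 0.274^2 = 0.163516
P(M+6) = 0.274^3 = 0.020571
The M+2 peak is largest (0.433256); scaling to 100 gives 88.3 : 100.0 : 37.7 : 4.7.

88.3 : 100.0 : 37.7 : 4.7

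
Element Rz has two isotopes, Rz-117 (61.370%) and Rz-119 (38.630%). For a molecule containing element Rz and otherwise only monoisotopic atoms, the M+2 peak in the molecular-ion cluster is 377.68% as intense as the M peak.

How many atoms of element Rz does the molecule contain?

With n Rz atoms, P(M+2)/P(M) = C(n,1)·p^(n−1)q / p^n = n·q/p = n · 0.38630/0.61370.
n = 3.7768 × 0.61370/0.38630 = 6.00 ≈ 6

6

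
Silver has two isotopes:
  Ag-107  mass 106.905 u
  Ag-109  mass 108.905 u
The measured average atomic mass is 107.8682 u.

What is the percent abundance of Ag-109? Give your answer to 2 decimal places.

48.16%

Let x be the fractional abundance of Ag-107; then Ag-109 has abundance 1 − x.
106.905·x + 108.905·(1 − x) = 107.8682
(106.905 − 108.905)·x = 107.8682 − 108.905
x = -1.0368 / -2.000 = 0.51840 → 51.84% Ag-107, 48.16% Ag-109.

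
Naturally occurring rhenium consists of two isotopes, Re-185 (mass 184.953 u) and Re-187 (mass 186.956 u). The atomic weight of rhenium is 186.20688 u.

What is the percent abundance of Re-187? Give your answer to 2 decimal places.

With x = fraction of Re-185 (so Re-187 is 1 − x):
184.953·x + 186.956·(1 − x) = 186.20688
(184.953 − 186.956)·x = 186.20688 − 186.956
x = -0.74912 / -2.003 = 0.37400 → 37.40% Re-185, 62.60% Re-187.

62.60%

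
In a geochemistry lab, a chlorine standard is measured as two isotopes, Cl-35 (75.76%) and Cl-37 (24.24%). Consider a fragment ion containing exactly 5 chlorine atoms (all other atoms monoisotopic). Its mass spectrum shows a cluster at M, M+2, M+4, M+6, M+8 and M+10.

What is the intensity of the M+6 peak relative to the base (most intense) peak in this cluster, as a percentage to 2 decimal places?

20.47%

Binomial terms of (0.7576 + 0.2424)^5: M 0.2496, M+2 0.3993, M+4 0.2555, M+6 0.0817, M+8 0.0131, M+10 0.0008 → M+2 is the base peak.
P(M+2) = C(5,1) × 0.7576^4 × 0.2424^1 = 5 × 0.32942751 × 0.2424 = 0.399266 (base)
P(M+6) = C(5,3) × 0.7576^2 × 0.2424^3 = 10 × 0.57395776 × 0.01424288 = 0.081748
Relative intensity = 0.081748 / 0.399266 × 100 = 20.47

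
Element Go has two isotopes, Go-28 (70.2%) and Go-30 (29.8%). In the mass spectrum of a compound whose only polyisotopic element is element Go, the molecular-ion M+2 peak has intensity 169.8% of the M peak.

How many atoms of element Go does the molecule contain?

With n Go atoms, P(M+2)/P(M) = C(n,1)·p^(n−1)q / p^n = n·q/p = n · 0.298/0.702.
n = 1.698 × 0.702/0.298 = 4.00 ≈ 4

4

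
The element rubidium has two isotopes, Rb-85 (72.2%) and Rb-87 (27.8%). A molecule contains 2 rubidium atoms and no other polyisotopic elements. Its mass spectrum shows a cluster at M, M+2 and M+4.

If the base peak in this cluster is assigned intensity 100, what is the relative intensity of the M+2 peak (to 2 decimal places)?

Term probabilities: M 0.5213, M+2 0.4014, M+4 0.0773. Base peak = M.
P(M) = C(2,0) × 0.722^2 × 0.278^0 = 1 × 0.521284 × 1.0000 = 0.521284 (base)
P(M+2) = C(2,1) × 0.722^1 × 0.278^1 = 2 × 0.7220 × 0.2780 = 0.401432
Relative intensity = 0.401432 / 0.521284 × 100 = 77.01

77.01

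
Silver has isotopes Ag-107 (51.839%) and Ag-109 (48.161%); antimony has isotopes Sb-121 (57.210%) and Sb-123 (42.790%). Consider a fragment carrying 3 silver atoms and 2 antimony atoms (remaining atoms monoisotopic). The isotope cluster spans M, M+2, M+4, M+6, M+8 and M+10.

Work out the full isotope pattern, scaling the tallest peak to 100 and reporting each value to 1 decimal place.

Silver pattern (n=3): 0.13930601 : 0.38826655 : 0.36071887 : 0.11170857
Antimony pattern (n=2): 0.32729841 : 0.48960318 : 0.18309841
Convolve the two distributions (both contribute in 2-u steps):
  M: 0.13930601×0.32729841 = 0.045595
  M+2: 0.13930601×0.48960318 + 0.38826655×0.32729841 = 0.195284
  M+4: 0.13930601×0.18309841 + 0.38826655×0.48960318 + 0.36071887×0.32729841 = 0.333666
  M+6: 0.38826655×0.18309841 + 0.36071887×0.48960318 + 0.11170857×0.32729841 = 0.284262
  M+8: 0.36071887×0.18309841 + 0.11170857×0.48960318 = 0.120740
  M+10: 0.11170857×0.18309841 = 0.020454
Scale to base peak (0.333666) = 100: 13.7 : 58.5 : 100.0 : 85.2 : 36.2 : 6.1

13.7 : 58.5 : 100.0 : 85.2 : 36.2 : 6.1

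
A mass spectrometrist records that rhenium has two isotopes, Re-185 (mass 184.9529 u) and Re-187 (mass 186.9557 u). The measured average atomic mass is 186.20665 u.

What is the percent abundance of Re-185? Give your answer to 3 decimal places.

37.400%

With x = fraction of Re-185 (so Re-187 is 1 − x):
184.9529·x + 186.9557·(1 − x) = 186.20665
(184.9529 − 186.9557)·x = 186.20665 − 186.9557
x = -0.74905 / -2.0028 = 0.37400 → 37.400% Re-185, 62.600% Re-187.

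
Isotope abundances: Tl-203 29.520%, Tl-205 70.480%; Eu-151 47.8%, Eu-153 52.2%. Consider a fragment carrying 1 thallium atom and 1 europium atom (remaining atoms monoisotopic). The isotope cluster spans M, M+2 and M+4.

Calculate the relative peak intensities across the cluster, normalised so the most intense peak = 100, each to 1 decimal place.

28.7 : 100.0 : 74.9

Thallium pattern (n=1): 0.2952 : 0.7048
Europium pattern (n=1): 0.4780 : 0.5220
Convolve the two distributions (both contribute in 2-u steps):
  M: 0.2952×0.4780 = 0.141106
  M+2: 0.2952×0.5220 + 0.7048×0.4780 = 0.490989
  M+4: 0.7048×0.5220 = 0.367906
Scale to base peak (0.490989) = 100: 28.7 : 100.0 : 74.9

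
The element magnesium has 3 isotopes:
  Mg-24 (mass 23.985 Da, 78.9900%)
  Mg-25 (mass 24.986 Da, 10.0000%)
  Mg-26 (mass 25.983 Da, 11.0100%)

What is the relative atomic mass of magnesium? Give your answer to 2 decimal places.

24.31 Da

Ar = Σ fᵢ·mᵢ = 0.789900 × 23.985 + 0.100000 × 24.986 + 0.110100 × 25.983
= 18.9458 + 2.4986 + 2.8607 = 24.3051 Da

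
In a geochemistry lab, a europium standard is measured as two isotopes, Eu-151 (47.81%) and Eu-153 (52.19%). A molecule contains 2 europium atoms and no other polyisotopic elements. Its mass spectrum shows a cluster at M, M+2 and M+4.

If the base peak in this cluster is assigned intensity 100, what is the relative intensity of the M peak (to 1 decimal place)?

Term probabilities: M 0.2286, M+2 0.4990, M+4 0.2724. Base peak = M+2.
P(M+2) = C(2,1) × 0.4781^1 × 0.5219^1 = 2 × 0.4781 × 0.5219 = 0.499041 (base)
P(M) = C(2,0) × 0.4781^2 × 0.5219^0 = 1 × 0.22857961 × 1.0000 = 0.228580
Relative intensity = 0.228580 / 0.499041 × 100 = 45.8

45.8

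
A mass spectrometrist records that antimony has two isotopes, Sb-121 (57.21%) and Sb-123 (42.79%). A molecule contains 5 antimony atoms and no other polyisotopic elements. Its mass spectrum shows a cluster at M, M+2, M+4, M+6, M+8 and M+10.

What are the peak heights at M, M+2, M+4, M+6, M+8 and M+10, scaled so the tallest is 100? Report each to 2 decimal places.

17.88 : 66.85 : 100.00 : 74.79 : 27.97 : 4.18

Each Sb atom is independently Sb-121 (p = 0.5721) or Sb-123 (q = 0.4279); the cluster is the binomial expansion (p + q)^5.
P(M) = 0.5721^5 = 0.061286
P(M+2) = 5 × 0.5721^4 × 0.4279^1 = 0.229192
P(M+4) = 10 × 0.5721^3 × 0.4279^2 = 0.342847
P(M+6) = 10 × 0.5721^2 × 0.4279^3 = 0.256431
P(M+8) = 5 × 0.5721^1 × 0.4279^4 = 0.095898
P(M+10) = 0.4279^5 = 0.014345
The M+4 peak is largest (0.342847); scaling to 100 gives 17.88 : 66.85 : 100.00 : 74.79 : 27.97 : 4.18.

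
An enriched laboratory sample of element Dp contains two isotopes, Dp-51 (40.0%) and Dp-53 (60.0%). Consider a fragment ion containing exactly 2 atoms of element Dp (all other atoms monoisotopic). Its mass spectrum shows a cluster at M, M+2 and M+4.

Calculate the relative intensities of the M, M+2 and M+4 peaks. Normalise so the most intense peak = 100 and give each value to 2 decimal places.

Expanding (0.400 + 0.600)^2:
P(M) = 0.400^2 = 0.160000
P(M+2) = 2 × 0.400^1 × 0.600^1 = 0.480000
P(M+4) = 0.600^2 = 0.360000
The M+2 peak is largest (0.480000); scaling to 100 gives 33.33 : 100.00 : 75.00.

33.33 : 100.00 : 75.00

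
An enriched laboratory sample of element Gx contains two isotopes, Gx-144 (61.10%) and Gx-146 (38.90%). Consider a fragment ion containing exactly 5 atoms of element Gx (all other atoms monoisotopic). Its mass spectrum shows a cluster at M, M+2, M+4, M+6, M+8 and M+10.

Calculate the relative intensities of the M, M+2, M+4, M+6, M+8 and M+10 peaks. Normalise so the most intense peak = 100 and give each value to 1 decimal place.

The 5 Gx atoms are independent, so intensities follow the terms of (0.6110 + 0.3890)^5.
P(M) = 0.6110^5 = 0.085154
P(M+2) = 5 × 0.6110^4 × 0.3890^1 = 0.271072
P(M+4) = 10 × 0.6110^3 × 0.3890^2 = 0.345162
P(M+6) = 10 × 0.6110^2 × 0.3890^3 = 0.219751
P(M+8) = 5 × 0.6110^1 × 0.3890^4 = 0.069954
P(M+10) = 0.3890^5 = 0.008907
The M+4 peak is largest (0.345162); scaling to 100 gives 24.7 : 78.5 : 100.0 : 63.7 : 20.3 : 2.6.

24.7 : 78.5 : 100.0 : 63.7 : 20.3 : 2.6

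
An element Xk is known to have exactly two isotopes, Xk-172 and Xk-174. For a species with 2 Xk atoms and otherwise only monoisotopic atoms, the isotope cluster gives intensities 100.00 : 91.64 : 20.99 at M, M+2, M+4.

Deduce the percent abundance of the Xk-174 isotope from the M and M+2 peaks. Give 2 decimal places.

Write p for the Xk-172 fraction. I(M+2)/I(M) = [C(2,1)·p^1·(1−p)] / p^2 = 2·(1−p)/p = 91.64/100.00 = 0.9164
(1−p)/p = 0.9164/2 = 0.4582  ⇒  p = 1/(1 + 0.4582) = 0.6858
Xk-172: 68.58%, Xk-174: 31.42%.

31.42%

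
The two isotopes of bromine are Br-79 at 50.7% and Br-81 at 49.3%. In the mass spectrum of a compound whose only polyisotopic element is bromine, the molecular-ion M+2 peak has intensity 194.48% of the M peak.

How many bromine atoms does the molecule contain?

2

The M+2/M ratio from n Br atoms is n · q/p = n · 0.493/0.507.
n = 1.9448 × 0.507/0.493 = 2.00 ≈ 2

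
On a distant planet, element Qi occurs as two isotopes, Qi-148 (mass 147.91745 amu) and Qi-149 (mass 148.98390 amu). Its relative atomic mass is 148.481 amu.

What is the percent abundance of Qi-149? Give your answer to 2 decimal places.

Let x be the fractional abundance of Qi-148; then Qi-149 has abundance 1 − x.
147.91745·x + 148.98390·(1 − x) = 148.481
(147.91745 − 148.98390)·x = 148.481 − 148.98390
x = -0.50290 / -1.06645 = 0.47156 → 47.16% Qi-148, 52.84% Qi-149.

52.84%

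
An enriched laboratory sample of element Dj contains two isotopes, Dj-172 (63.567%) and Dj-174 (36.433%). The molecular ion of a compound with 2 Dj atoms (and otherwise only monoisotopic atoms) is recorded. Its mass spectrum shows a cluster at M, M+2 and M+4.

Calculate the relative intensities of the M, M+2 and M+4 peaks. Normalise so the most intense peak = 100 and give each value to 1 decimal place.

87.2 : 100.0 : 28.7

Each Dj atom is independently Dj-172 (p = 0.63567) or Dj-174 (q = 0.36433); the cluster is the binomial expansion (p + q)^2.
P(M) = 0.63567^2 = 0.404076
P(M+2) = 2 × 0.63567^1 × 0.36433^1 = 0.463187
P(M+4) = 0.36433^2 = 0.132736
The M+2 peak is largest (0.463187); scaling to 100 gives 87.2 : 100.0 : 28.7.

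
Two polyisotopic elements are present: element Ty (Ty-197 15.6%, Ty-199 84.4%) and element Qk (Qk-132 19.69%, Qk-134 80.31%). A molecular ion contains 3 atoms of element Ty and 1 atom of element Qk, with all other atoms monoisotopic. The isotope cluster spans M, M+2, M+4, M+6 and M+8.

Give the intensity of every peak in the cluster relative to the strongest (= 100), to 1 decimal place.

0.2 : 3.1 : 23.8 : 80.0 : 100.0

Element Ty pattern (n=3): 0.00379642 : 0.06161875 : 0.33337325 : 0.60121158
Element Qk pattern (n=1): 0.1969 : 0.8031
Convolve the two distributions (both contribute in 2-u steps):
  M: 0.00379642×0.1969 = 0.000748
  M+2: 0.00379642×0.8031 + 0.06161875×0.1969 = 0.015182
  M+4: 0.06161875×0.8031 + 0.33337325×0.1969 = 0.115127
  M+6: 0.33337325×0.8031 + 0.60121158×0.1969 = 0.386111
  M+8: 0.60121158×0.8031 = 0.482833
Scale to base peak (0.482833) = 100: 0.2 : 3.1 : 23.8 : 80.0 : 100.0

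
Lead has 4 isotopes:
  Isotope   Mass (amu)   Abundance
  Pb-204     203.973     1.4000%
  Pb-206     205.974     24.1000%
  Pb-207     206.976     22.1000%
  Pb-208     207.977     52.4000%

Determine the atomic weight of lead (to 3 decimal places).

207.217 amu

The abundance-weighted mean is 0.014000 × 203.973 + 0.241000 × 205.974 + 0.221000 × 206.976 + 0.524000 × 207.977
= 2.8556 + 49.6397 + 45.7417 + 108.9799 = 207.2169 amu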